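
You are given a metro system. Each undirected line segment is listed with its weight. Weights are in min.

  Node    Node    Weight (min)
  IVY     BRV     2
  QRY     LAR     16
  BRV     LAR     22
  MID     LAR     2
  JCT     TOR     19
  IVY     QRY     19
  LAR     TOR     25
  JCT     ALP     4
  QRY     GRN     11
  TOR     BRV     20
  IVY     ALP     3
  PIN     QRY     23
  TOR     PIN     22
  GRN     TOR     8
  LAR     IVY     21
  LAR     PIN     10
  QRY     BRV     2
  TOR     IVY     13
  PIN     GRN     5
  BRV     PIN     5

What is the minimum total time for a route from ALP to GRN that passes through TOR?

24 min

Best ALP to TOR: ALP → IVY → TOR costing 16
Shortest TOR→GRN: TOR → GRN = 8
Total via TOR: 16 + 8 = 24 min.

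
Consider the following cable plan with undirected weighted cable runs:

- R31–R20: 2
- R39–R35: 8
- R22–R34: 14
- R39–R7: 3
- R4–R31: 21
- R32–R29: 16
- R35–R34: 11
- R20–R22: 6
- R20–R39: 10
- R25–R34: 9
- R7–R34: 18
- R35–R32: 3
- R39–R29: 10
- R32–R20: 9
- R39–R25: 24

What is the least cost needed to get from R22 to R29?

26

Running Dijkstra from R22:
R22: 0
R20: 6  (via R22)
R31: 8  (via R20)
R34: 14  (via R22)
R32: 15  (via R20)
R39: 16  (via R20)
R35: 18  (via R32)
R7: 19  (via R39)
R25: 23  (via R34)
R29: 26  (via R39)
Shortest route: R22–R20–R39–R29 = 26.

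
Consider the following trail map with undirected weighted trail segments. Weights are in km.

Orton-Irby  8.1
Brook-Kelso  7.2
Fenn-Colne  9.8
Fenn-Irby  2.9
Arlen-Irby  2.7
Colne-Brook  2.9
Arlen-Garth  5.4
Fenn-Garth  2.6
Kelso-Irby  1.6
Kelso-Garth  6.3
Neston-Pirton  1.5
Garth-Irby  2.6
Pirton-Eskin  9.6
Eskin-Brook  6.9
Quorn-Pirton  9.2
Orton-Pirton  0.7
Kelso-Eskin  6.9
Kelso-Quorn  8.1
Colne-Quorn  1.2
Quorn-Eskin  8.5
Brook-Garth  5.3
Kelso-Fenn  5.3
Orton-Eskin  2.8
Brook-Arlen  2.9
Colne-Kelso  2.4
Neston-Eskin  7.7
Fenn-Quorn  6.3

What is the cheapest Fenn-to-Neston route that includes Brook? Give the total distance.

Best Fenn to Brook: Fenn–Garth–Brook costing 7.9
Shortest Brook→Neston: Brook–Eskin–Orton–Pirton–Neston = 11.9
Total via Brook: 7.9 + 11.9 = 19.8 km.

19.8 km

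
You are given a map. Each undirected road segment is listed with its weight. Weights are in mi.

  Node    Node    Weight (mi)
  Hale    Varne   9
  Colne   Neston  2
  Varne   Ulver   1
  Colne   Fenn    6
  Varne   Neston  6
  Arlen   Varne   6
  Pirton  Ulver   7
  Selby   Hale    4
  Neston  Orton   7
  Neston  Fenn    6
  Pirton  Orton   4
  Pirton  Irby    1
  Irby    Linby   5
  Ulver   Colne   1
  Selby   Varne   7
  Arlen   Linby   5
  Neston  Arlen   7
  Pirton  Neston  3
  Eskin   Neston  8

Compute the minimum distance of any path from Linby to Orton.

10 mi

Candidate routes:
Linby–Irby–Pirton–Orton: 5+1+4 = 10
Linby–Arlen–Neston–Orton: 5+7+7 = 19
Linby–Irby–Pirton–Neston–Orton: 5+1+3+7 = 16
The minimum is 10 mi via Linby–Irby–Pirton–Orton.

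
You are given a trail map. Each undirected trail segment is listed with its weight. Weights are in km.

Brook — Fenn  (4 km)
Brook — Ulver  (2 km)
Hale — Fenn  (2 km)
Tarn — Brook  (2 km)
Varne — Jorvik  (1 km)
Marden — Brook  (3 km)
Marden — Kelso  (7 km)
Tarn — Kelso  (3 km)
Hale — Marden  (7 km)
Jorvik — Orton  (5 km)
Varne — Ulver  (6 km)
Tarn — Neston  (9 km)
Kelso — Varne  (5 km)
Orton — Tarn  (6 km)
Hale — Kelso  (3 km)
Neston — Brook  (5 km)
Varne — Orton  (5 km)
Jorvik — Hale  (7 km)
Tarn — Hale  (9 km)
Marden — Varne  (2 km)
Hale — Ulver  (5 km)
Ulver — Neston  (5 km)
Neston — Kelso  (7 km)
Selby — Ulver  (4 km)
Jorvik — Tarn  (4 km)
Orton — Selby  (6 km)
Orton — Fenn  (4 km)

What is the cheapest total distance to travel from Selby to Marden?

9 km

Compare a few routes:
Selby → Orton → Varne → Marden: 6+5+2 = 13
Selby → Ulver → Varne → Marden: 4+6+2 = 12
Selby → Ulver → Brook → Marden: 4+2+3 = 9
Cheapest is Selby → Ulver → Brook → Marden at 9 km.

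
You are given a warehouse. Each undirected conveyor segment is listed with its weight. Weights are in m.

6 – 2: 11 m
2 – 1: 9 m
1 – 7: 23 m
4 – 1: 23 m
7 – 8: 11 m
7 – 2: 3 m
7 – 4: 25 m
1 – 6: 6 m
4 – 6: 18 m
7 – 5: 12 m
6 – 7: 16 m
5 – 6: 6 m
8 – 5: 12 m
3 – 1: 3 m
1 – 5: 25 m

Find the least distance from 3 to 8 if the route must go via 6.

27 m

Shortest 3→6: 3 → 1 → 6 = 9
Shortest 6→8: 6 → 5 → 8 = 18
Total via 6: 9 + 18 = 27 m.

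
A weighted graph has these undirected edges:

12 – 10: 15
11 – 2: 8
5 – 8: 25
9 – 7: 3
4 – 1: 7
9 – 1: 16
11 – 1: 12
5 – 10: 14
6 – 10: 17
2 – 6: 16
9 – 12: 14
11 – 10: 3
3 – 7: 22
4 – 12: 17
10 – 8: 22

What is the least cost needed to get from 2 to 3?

61

Candidate routes:
2 → 6 → 10 → 12 → 9 → 7 → 3: 16+17+15+14+3+22 = 87
2 → 11 → 10 → 12 → 9 → 7 → 3: 8+3+15+14+3+22 = 65
2 → 11 → 1 → 4 → 12 → 9 → 7 → 3: 8+12+7+17+14+3+22 = 83
2 → 11 → 1 → 9 → 7 → 3: 8+12+16+3+22 = 61
Cheapest is 2 → 11 → 1 → 9 → 7 → 3 at 61.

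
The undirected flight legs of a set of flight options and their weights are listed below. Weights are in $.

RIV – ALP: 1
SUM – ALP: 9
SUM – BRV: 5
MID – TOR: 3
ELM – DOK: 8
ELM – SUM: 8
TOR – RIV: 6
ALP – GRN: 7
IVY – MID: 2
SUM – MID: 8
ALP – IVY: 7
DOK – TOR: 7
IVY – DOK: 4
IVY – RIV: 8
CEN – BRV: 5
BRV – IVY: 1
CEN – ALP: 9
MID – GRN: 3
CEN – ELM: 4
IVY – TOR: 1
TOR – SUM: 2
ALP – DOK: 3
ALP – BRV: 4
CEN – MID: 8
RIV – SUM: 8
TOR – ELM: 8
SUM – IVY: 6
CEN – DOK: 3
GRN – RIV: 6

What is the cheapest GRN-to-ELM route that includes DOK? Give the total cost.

Shortest GRN→DOK: GRN → MID → IVY → DOK = 9
Shortest DOK→ELM: DOK → CEN → ELM = 7
Total via DOK: 9 + 7 = $16.

$16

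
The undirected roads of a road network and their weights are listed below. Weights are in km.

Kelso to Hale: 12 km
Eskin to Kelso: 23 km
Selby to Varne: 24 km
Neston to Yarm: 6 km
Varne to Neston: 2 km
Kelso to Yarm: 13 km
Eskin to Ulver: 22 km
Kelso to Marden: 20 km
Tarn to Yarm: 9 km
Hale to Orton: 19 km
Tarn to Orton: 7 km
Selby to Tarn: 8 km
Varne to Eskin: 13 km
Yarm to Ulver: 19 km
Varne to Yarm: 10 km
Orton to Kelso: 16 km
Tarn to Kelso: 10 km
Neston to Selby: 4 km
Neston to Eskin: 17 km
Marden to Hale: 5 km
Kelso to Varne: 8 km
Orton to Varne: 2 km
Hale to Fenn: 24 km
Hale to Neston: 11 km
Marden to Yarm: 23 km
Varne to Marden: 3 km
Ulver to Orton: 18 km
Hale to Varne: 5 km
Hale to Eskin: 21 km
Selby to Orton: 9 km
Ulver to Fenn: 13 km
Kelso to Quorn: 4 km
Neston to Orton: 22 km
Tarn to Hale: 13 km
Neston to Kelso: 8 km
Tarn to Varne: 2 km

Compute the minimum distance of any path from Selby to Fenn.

35 km

Shortest distances from Selby:
Selby: 0
Neston: 4  (via Selby)
Varne: 6  (via Neston)
Orton: 8  (via Varne)
Tarn: 8  (via Selby)
Marden: 9  (via Varne)
Yarm: 10  (via Neston)
Hale: 11  (via Varne)
Kelso: 12  (via Neston)
Quorn: 16  (via Kelso)
Eskin: 19  (via Varne)
Ulver: 26  (via Orton)
Fenn: 35  (via Hale)
Shortest route: Selby–Neston–Varne–Hale–Fenn = 35 km.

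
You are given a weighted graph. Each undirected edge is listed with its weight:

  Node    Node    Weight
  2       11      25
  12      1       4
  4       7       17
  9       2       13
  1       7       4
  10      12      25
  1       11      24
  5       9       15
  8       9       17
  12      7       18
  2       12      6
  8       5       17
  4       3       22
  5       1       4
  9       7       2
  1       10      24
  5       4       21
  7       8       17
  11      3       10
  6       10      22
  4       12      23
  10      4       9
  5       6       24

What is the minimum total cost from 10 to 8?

Shortest distances from 10:
10: 0
4: 9  (via 10)
6: 22  (via 10)
1: 24  (via 10)
12: 25  (via 10)
7: 26  (via 4)
5: 28  (via 1)
9: 28  (via 7)
2: 31  (via 12)
3: 31  (via 4)
11: 41  (via 3)
8: 43  (via 7)
Shortest route: 10–4–7–8 = 43.

43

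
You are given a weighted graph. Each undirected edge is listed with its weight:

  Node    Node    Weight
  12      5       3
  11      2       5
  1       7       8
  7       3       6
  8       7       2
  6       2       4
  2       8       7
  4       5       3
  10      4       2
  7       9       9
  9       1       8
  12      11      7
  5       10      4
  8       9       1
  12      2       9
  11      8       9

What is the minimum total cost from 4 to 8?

Settle nodes by increasing distance from 4:
4: 0
10: 2  (via 4)
5: 3  (via 4)
12: 6  (via 5)
11: 13  (via 12)
2: 15  (via 12)
6: 19  (via 2)
8: 22  (via 11)
Shortest route: 4–5–12–11–8 = 22.

22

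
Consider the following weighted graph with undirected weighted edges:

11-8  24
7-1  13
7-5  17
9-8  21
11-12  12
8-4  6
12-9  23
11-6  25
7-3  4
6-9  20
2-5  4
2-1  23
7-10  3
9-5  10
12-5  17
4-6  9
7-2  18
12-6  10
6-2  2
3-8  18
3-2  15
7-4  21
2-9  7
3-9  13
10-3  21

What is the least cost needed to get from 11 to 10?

45

Running Dijkstra from 11:
11: 0
12: 12  (via 11)
6: 22  (via 12)
2: 24  (via 6)
8: 24  (via 11)
5: 28  (via 2)
4: 30  (via 8)
9: 31  (via 2)
3: 39  (via 2)
7: 42  (via 2)
10: 45  (via 7)
Shortest route: 11–12–6–2–7–10 = 45.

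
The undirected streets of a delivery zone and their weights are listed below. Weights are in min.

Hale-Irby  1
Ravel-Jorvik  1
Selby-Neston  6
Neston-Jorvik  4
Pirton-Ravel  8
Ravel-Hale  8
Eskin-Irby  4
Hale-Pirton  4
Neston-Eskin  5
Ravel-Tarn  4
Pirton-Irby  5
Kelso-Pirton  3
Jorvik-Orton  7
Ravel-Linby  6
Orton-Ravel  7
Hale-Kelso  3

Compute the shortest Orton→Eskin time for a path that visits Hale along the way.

20 min

Shortest Orton→Hale: Orton–Ravel–Hale = 15
Best Hale to Eskin: Hale–Irby–Eskin costing 5
Total via Hale: 15 + 5 = 20 min.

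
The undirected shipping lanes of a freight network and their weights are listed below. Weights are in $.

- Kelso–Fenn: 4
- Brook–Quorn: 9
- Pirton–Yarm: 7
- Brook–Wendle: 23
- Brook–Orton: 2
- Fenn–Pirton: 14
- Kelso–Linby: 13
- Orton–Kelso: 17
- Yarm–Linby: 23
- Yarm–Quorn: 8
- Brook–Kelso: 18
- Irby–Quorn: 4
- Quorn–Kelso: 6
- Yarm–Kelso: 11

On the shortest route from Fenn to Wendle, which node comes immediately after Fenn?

Kelso

Candidate routes:
Fenn - Kelso - Quorn - Brook - Wendle: 4+6+9+23 = 42
Fenn - Kelso - Brook - Wendle: 4+18+23 = 45
Fenn - Kelso - Orton - Brook - Wendle: 4+17+2+23 = 46
Fenn - Kelso - Yarm - Quorn - Brook - Wendle: 4+11+8+9+23 = 55
The minimum is $42 via Fenn - Kelso - Quorn - Brook - Wendle.
So from Fenn the first move is to Kelso.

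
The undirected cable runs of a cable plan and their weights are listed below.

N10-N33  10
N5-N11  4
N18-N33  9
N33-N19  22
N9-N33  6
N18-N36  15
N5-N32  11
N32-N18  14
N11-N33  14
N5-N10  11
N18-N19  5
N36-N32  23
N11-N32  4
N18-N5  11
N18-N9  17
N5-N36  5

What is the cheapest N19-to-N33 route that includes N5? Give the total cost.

Shortest N19→N5: N19–N18–N5 = 16
Best N5 to N33: N5–N11–N33 costing 18
Total via N5: 16 + 18 = 34.

34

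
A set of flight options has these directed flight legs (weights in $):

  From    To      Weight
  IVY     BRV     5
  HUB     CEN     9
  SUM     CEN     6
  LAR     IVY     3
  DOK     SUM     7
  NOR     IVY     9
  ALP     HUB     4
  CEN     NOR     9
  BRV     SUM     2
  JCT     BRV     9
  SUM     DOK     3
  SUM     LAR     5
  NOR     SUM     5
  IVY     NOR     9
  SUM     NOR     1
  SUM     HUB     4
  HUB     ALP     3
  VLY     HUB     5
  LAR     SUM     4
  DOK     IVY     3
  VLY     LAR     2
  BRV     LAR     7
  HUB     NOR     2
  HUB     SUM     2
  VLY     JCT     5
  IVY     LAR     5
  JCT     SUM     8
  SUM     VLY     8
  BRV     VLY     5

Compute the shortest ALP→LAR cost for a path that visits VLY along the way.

Shortest ALP→VLY: ALP–HUB–SUM–VLY = 14
Best VLY to LAR: VLY–LAR costing 2
Total via VLY: 14 + 2 = $16.

$16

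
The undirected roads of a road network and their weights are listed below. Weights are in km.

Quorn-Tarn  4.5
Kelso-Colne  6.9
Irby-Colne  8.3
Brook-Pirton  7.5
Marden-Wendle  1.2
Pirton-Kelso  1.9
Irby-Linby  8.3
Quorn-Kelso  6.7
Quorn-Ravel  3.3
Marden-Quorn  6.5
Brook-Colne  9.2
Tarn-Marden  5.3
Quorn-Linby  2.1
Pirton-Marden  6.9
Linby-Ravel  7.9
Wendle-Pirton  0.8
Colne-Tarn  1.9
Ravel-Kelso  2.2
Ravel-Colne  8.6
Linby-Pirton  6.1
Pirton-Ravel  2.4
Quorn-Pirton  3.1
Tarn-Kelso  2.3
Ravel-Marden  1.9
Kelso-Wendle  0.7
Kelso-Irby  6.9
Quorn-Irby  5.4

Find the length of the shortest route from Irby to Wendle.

Settle nodes by increasing distance from Irby:
Irby: 0
Quorn: 5.4  (via Irby)
Kelso: 6.9  (via Irby)
Linby: 7.5  (via Quorn)
Wendle: 7.6  (via Kelso)
Shortest route: Irby → Kelso → Wendle = 7.6 km.

7.6 km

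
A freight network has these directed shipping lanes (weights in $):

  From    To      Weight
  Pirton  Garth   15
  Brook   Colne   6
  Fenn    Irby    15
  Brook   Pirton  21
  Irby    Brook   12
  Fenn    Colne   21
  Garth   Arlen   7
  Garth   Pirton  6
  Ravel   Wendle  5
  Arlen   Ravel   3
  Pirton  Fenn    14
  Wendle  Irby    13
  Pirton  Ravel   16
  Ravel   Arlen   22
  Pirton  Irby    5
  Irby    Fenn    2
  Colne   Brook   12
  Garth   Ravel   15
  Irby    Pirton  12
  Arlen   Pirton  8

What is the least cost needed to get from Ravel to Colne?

Compare a few routes:
Ravel–Wendle–Irby–Fenn–Colne: 5+13+2+21 = 41
Ravel–Arlen–Pirton–Irby–Brook–Colne: 22+8+5+12+6 = 53
Ravel–Wendle–Irby–Brook–Colne: 5+13+12+6 = 36
The minimum is $36 via Ravel–Wendle–Irby–Brook–Colne.

$36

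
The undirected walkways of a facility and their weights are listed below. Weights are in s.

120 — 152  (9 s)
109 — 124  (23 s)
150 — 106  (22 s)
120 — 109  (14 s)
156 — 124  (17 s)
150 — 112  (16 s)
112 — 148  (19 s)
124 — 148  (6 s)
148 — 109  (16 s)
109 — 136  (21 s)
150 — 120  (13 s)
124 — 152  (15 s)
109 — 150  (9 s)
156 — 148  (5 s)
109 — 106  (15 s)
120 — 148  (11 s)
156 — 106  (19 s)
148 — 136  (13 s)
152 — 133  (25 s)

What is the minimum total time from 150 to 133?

47 s

Settle nodes by increasing distance from 150:
150: 0
109: 9  (via 150)
120: 13  (via 150)
112: 16  (via 150)
106: 22  (via 150)
152: 22  (via 120)
148: 24  (via 120)
156: 29  (via 148)
136: 30  (via 109)
124: 30  (via 148)
133: 47  (via 152)
Shortest route: 150 → 120 → 152 → 133 = 47 s.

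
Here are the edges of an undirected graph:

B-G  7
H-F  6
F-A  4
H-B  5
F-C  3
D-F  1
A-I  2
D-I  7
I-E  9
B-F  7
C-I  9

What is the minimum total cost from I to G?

Candidate routes:
I → A → F → H → B → G: 2+4+6+5+7 = 24
I → A → F → B → G: 2+4+7+7 = 20
I → D → F → B → G: 7+1+7+7 = 22
Cheapest is I → A → F → B → G at 20.

20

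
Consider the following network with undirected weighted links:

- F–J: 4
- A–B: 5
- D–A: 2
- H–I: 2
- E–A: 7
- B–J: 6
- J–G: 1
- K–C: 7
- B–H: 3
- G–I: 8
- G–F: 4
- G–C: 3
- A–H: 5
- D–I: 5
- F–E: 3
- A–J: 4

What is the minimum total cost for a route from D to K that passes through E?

26

Shortest D→E: D–A–E = 9
Shortest E→K: E–F–G–C–K = 17
Total via E: 9 + 17 = 26.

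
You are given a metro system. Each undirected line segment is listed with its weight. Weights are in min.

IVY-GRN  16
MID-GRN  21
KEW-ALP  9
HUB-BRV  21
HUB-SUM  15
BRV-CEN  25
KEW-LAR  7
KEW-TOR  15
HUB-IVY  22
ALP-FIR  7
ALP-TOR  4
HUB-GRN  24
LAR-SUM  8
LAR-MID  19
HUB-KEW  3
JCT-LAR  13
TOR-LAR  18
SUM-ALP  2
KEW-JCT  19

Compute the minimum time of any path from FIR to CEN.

Settle nodes by increasing distance from FIR:
FIR: 0
ALP: 7  (via FIR)
SUM: 9  (via ALP)
TOR: 11  (via ALP)
KEW: 16  (via ALP)
LAR: 17  (via SUM)
HUB: 19  (via KEW)
JCT: 30  (via LAR)
MID: 36  (via LAR)
BRV: 40  (via HUB)
IVY: 41  (via HUB)
GRN: 43  (via HUB)
CEN: 65  (via BRV)
Shortest route: FIR–ALP–KEW–HUB–BRV–CEN = 65 min.

65 min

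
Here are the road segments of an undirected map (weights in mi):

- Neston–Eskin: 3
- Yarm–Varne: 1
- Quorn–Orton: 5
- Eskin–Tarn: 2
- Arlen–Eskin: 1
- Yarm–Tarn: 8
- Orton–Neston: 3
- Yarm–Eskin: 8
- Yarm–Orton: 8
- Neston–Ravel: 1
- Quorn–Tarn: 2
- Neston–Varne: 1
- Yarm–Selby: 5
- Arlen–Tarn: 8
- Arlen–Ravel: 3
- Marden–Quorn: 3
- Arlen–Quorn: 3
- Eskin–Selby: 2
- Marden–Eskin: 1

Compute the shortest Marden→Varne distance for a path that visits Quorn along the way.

11 mi

Shortest Marden→Quorn: Marden → Quorn = 3
Best Quorn to Varne: Quorn → Tarn → Eskin → Neston → Varne costing 8
Total via Quorn: 3 + 8 = 11 mi.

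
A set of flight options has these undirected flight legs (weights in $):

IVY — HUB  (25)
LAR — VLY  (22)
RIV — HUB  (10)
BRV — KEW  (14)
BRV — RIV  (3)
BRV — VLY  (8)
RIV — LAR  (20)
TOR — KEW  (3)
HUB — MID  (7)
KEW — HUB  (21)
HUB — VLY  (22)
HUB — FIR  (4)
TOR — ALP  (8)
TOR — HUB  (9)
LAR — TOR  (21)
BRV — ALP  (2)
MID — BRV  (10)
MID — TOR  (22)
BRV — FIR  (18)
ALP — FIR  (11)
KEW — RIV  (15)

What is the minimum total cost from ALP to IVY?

$40

Candidate routes:
ALP - BRV - FIR - HUB - IVY: 2+18+4+25 = 49
ALP - BRV - RIV - HUB - IVY: 2+3+10+25 = 40
ALP - BRV - MID - HUB - IVY: 2+10+7+25 = 44
ALP - TOR - HUB - IVY: 8+9+25 = 42
The minimum is $40 via ALP - BRV - RIV - HUB - IVY.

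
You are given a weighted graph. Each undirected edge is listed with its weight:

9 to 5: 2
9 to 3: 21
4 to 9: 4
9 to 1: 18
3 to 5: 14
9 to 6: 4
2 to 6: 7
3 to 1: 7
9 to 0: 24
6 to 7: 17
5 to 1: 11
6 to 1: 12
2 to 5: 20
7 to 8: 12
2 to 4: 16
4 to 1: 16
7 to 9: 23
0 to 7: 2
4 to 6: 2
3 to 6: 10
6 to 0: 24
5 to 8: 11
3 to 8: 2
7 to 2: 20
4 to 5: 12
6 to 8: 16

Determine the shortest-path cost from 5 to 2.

13

Running Dijkstra from 5:
5: 0
9: 2  (via 5)
4: 6  (via 9)
6: 6  (via 9)
1: 11  (via 5)
8: 11  (via 5)
2: 13  (via 6)
Shortest route: 5 → 9 → 6 → 2 = 13.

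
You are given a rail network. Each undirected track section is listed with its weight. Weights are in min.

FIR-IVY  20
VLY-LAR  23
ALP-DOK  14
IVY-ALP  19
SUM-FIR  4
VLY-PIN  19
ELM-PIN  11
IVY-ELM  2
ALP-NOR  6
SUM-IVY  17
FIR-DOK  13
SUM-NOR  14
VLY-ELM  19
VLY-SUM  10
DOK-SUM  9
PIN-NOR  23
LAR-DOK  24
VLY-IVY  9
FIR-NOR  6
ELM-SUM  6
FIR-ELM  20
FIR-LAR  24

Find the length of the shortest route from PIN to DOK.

Settle nodes by increasing distance from PIN:
PIN: 0
ELM: 11  (via PIN)
IVY: 13  (via ELM)
SUM: 17  (via ELM)
VLY: 19  (via PIN)
FIR: 21  (via SUM)
NOR: 23  (via PIN)
DOK: 26  (via SUM)
Shortest route: PIN–ELM–SUM–DOK = 26 min.

26 min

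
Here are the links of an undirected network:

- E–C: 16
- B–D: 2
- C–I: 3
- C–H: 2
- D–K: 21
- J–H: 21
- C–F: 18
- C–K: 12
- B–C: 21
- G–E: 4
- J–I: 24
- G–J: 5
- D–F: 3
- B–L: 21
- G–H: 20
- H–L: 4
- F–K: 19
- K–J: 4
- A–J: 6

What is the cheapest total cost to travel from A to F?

29

Candidate routes:
A–J–K–F: 6+4+19 = 29
A–J–K–D–F: 6+4+21+3 = 34
A–J–K–C–F: 6+4+12+18 = 40
The minimum is 29 via A–J–K–F.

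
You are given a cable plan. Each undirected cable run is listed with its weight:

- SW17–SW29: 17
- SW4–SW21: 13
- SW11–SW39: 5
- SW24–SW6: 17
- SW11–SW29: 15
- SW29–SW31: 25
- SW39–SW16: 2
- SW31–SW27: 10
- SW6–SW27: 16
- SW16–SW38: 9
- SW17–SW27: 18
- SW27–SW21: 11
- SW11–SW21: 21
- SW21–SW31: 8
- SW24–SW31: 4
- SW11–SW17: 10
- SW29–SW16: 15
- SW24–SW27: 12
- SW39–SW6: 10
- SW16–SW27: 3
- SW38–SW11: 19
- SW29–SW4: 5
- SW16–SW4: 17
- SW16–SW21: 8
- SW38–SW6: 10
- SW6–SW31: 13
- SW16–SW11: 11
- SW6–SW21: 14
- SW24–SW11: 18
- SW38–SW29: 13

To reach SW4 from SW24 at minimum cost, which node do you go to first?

Compare a few routes:
SW24 - SW31 - SW29 - SW4: 4+25+5 = 34
SW24 - SW31 - SW21 - SW4: 4+8+13 = 25
SW24 - SW31 - SW27 - SW16 - SW4: 4+10+3+17 = 34
SW24 - SW27 - SW16 - SW4: 12+3+17 = 32
Cheapest is SW24 - SW31 - SW21 - SW4 at 25.
So from SW24 the first move is to SW31.

SW31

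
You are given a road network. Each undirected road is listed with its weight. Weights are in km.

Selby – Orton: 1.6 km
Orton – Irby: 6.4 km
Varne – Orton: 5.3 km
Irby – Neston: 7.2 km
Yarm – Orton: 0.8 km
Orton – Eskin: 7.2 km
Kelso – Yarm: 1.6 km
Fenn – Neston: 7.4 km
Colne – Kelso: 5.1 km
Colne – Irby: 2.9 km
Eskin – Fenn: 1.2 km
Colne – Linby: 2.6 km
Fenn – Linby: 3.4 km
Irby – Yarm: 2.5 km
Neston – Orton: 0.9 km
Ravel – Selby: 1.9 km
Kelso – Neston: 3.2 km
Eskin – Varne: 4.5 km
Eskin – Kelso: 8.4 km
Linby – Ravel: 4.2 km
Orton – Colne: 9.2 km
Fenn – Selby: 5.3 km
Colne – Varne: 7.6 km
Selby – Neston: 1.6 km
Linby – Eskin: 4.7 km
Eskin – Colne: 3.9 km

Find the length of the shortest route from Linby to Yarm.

8 km

Running Dijkstra from Linby:
Linby: 0
Colne: 2.6  (via Linby)
Fenn: 3.4  (via Linby)
Ravel: 4.2  (via Linby)
Eskin: 4.6  (via Fenn)
Irby: 5.5  (via Colne)
Selby: 6.1  (via Ravel)
Kelso: 7.7  (via Colne)
Orton: 7.7  (via Selby)
Neston: 7.7  (via Selby)
Yarm: 8  (via Irby)
Shortest route: Linby → Colne → Irby → Yarm = 8 km.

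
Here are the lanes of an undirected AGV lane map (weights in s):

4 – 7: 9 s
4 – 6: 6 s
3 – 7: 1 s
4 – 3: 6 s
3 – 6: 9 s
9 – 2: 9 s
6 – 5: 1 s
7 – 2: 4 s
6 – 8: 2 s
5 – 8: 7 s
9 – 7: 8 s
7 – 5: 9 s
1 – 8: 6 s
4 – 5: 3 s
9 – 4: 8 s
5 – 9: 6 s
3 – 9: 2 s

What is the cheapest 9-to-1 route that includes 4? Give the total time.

Best 9 to 4: 9 → 4 costing 8
Shortest 4→1: 4 → 5 → 6 → 8 → 1 = 12
Total via 4: 8 + 12 = 20 s.

20 s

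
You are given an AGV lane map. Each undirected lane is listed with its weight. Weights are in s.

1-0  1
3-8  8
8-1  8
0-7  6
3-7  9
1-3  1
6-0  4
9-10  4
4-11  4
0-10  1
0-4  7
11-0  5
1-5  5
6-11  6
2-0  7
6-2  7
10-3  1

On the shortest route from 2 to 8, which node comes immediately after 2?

0

Candidate routes:
2 - 0 - 1 - 3 - 8: 7+1+1+8 = 17
2 - 0 - 10 - 3 - 8: 7+1+1+8 = 17
2 - 0 - 1 - 8: 7+1+8 = 16
Cheapest is 2 - 0 - 1 - 8 at 16 s.
So from 2 the first move is to 0.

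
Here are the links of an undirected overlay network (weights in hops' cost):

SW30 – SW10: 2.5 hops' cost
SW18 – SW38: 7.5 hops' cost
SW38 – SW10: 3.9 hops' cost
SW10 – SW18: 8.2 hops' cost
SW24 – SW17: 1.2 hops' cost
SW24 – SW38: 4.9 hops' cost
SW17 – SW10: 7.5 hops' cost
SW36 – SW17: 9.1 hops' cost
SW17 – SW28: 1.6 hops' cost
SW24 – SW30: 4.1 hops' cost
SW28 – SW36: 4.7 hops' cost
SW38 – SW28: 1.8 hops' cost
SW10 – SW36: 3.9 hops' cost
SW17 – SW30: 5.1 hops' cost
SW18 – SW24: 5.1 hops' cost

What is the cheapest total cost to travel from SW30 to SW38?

Settle nodes by increasing distance from SW30:
SW30: 0
SW10: 2.5  (via SW30)
SW24: 4.1  (via SW30)
SW17: 5.1  (via SW30)
SW36: 6.4  (via SW10)
SW38: 6.4  (via SW10)
Shortest route: SW30–SW10–SW38 = 6.4 hops' cost.

6.4 hops' cost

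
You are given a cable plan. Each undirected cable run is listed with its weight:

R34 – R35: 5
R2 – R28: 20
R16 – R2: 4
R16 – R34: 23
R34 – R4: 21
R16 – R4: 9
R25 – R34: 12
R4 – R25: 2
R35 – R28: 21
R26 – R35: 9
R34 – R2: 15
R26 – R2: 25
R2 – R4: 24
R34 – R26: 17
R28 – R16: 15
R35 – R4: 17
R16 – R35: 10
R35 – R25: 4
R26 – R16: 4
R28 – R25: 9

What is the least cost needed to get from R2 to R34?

15

Running Dijkstra from R2:
R2: 0
R16: 4  (via R2)
R26: 8  (via R16)
R4: 13  (via R16)
R35: 14  (via R16)
R25: 15  (via R4)
R34: 15  (via R2)
Shortest route: R2–R34 = 15.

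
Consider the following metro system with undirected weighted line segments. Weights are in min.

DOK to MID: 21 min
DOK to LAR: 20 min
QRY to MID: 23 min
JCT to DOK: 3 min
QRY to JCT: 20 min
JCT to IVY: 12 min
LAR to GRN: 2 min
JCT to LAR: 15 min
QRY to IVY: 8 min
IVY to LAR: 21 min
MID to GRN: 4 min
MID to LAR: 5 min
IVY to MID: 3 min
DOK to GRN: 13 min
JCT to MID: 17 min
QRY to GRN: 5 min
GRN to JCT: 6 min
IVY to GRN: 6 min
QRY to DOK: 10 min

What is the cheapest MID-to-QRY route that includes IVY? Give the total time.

Shortest MID→IVY: MID → IVY = 3
Best IVY to QRY: IVY → QRY costing 8
Total via IVY: 3 + 8 = 11 min.

11 min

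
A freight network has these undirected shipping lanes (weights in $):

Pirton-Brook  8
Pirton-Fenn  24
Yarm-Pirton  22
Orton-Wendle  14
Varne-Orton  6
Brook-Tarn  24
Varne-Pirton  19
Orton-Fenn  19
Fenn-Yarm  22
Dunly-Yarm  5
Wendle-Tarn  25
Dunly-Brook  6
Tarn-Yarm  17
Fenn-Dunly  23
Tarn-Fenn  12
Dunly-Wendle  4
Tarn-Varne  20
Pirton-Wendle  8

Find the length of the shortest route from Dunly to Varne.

Compare a few routes:
Dunly–Wendle–Orton–Varne: 4+14+6 = 24
Dunly–Wendle–Pirton–Varne: 4+8+19 = 31
Cheapest is Dunly–Wendle–Orton–Varne at $24.

$24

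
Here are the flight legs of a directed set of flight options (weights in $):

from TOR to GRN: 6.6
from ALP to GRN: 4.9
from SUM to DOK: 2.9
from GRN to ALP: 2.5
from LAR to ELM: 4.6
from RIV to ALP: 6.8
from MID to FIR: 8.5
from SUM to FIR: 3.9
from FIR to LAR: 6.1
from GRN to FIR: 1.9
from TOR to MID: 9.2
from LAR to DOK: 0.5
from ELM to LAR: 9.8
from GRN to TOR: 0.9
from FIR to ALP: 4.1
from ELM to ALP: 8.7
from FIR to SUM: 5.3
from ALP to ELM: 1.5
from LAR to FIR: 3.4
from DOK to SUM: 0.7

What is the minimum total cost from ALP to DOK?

Enumerating some paths:
ALP → ELM → LAR → DOK: 1.5+9.8+0.5 = 11.8
ALP → GRN → FIR → LAR → DOK: 4.9+1.9+6.1+0.5 = 13.4
ALP → GRN → FIR → SUM → DOK: 4.9+1.9+5.3+2.9 = 15
The minimum is $11.8 via ALP → ELM → LAR → DOK.

$11.8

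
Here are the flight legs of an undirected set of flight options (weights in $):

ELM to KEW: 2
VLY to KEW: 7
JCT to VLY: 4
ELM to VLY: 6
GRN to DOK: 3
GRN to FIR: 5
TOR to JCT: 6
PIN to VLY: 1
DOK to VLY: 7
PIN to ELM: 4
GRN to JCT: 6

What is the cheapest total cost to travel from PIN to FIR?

Candidate routes:
PIN → ELM → VLY → JCT → GRN → FIR: 4+6+4+6+5 = 25
PIN → ELM → VLY → DOK → GRN → FIR: 4+6+7+3+5 = 25
PIN → VLY → JCT → GRN → FIR: 1+4+6+5 = 16
PIN → ELM → KEW → VLY → JCT → GRN → FIR: 4+2+7+4+6+5 = 28
Cheapest is PIN → VLY → JCT → GRN → FIR at $16.

$16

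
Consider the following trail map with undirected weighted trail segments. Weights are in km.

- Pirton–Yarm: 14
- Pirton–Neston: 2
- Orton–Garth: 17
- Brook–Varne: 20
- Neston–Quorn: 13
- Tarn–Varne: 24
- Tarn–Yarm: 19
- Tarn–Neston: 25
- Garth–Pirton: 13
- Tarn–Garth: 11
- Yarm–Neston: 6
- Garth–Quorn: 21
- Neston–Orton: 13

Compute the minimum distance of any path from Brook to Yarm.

Candidate routes:
Brook - Varne - Tarn - Yarm: 20+24+19 = 63
Brook - Varne - Tarn - Neston - Yarm: 20+24+25+6 = 75
Brook - Varne - Tarn - Garth - Pirton - Neston - Yarm: 20+24+11+13+2+6 = 76
Brook - Varne - Tarn - Garth - Pirton - Yarm: 20+24+11+13+14 = 82
Cheapest is Brook - Varne - Tarn - Yarm at 63 km.

63 km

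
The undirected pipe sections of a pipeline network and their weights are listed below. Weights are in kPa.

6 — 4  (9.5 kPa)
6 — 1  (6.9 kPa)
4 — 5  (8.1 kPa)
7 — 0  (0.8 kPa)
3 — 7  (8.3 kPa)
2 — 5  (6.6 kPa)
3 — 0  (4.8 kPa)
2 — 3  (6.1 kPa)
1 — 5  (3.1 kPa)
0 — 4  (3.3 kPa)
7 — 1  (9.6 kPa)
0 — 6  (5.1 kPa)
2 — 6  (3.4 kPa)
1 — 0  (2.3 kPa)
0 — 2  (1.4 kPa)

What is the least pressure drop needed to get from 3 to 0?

Running Dijkstra from 3:
3: 0
0: 4.8  (via 3)
Shortest route: 3–0 = 4.8 kPa.

4.8 kPa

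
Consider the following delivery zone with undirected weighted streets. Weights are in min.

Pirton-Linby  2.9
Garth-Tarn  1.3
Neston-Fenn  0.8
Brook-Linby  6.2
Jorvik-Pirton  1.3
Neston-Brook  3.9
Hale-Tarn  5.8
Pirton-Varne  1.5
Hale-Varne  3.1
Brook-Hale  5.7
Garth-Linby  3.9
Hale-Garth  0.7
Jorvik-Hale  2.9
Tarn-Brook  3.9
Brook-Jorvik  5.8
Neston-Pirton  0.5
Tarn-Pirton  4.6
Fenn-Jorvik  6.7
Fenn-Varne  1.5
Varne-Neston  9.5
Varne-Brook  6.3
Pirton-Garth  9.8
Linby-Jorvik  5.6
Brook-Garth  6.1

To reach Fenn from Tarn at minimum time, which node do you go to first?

Candidate routes:
Tarn - Garth - Hale - Jorvik - Pirton - Neston - Fenn: 1.3+0.7+2.9+1.3+0.5+0.8 = 7.5
Tarn - Garth - Hale - Varne - Fenn: 1.3+0.7+3.1+1.5 = 6.6
Tarn - Pirton - Varne - Fenn: 4.6+1.5+1.5 = 7.6
Tarn - Pirton - Neston - Fenn: 4.6+0.5+0.8 = 5.9
The minimum is 5.9 min via Tarn - Pirton - Neston - Fenn.
So from Tarn the first move is to Pirton.

Pirton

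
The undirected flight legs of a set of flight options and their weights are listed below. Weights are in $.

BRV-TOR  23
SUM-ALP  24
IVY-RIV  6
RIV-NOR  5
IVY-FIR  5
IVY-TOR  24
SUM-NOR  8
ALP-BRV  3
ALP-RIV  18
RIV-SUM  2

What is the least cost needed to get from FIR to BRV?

Candidate routes:
FIR–IVY–RIV–ALP–BRV: 5+6+18+3 = 32
FIR–IVY–RIV–SUM–ALP–BRV: 5+6+2+24+3 = 40
The minimum is $32 via FIR–IVY–RIV–ALP–BRV.

$32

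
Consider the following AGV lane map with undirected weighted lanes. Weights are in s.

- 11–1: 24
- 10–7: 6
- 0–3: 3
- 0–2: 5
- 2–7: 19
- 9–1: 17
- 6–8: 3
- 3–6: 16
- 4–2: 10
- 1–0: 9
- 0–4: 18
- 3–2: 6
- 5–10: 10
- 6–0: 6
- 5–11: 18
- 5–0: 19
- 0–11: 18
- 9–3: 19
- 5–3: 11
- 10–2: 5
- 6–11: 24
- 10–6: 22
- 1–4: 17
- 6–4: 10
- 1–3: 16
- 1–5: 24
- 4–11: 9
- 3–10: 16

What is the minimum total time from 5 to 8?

Shortest distances from 5:
5: 0
10: 10  (via 5)
3: 11  (via 5)
0: 14  (via 3)
2: 15  (via 10)
7: 16  (via 10)
11: 18  (via 5)
6: 20  (via 0)
1: 23  (via 0)
8: 23  (via 6)
Shortest route: 5 → 3 → 0 → 6 → 8 = 23 s.

23 s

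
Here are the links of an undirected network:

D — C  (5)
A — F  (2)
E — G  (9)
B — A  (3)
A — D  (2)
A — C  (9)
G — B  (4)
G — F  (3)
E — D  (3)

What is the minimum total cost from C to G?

12

Enumerating some paths:
C → D → A → F → G: 5+2+2+3 = 12
C → D → A → B → G: 5+2+3+4 = 14
Cheapest is C → D → A → F → G at 12.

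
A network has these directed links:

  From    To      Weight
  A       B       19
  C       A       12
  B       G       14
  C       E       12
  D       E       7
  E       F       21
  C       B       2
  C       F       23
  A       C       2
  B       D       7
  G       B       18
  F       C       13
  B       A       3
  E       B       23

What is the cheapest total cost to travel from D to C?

35

Settle nodes by increasing distance from D:
D: 0
E: 7  (via D)
F: 28  (via E)
B: 30  (via E)
A: 33  (via B)
C: 35  (via A)
Shortest route: D–E–B–A–C = 35.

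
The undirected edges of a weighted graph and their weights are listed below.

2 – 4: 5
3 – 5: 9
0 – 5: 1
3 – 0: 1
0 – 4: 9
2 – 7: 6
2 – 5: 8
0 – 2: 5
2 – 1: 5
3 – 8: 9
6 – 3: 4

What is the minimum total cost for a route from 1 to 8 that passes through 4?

29

Shortest 1→4: 1–2–4 = 10
Shortest 4→8: 4–0–3–8 = 19
Total via 4: 10 + 19 = 29.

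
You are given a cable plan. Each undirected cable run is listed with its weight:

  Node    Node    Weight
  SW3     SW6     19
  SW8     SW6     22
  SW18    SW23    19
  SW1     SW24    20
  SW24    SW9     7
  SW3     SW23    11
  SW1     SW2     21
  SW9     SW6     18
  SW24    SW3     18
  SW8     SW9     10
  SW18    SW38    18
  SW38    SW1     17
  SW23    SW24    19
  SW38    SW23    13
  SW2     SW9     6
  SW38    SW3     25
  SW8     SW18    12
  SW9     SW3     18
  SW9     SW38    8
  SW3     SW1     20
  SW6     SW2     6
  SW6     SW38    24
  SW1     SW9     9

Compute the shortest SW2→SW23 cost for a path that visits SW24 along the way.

Best SW2 to SW24: SW2–SW9–SW24 costing 13
Shortest SW24→SW23: SW24–SW23 = 19
Total via SW24: 13 + 19 = 32.

32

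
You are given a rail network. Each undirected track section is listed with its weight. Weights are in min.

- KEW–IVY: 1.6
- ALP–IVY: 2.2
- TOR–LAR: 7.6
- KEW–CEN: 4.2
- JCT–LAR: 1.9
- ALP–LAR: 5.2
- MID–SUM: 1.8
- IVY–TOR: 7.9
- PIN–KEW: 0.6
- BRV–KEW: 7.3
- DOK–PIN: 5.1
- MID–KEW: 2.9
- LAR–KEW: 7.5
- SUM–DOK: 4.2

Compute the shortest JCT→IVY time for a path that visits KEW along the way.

Shortest JCT→KEW: JCT → LAR → KEW = 9.4
Shortest KEW→IVY: KEW → IVY = 1.6
Total via KEW: 9.4 + 1.6 = 11 min.

11 min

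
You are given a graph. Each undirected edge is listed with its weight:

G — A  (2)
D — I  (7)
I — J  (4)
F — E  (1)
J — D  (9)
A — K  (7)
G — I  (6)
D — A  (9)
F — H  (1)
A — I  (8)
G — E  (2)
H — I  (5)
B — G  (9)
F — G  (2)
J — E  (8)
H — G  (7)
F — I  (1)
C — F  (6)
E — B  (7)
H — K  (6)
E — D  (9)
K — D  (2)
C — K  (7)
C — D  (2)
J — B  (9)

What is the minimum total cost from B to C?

14

Enumerating some paths:
B - E - F - C: 7+1+6 = 14
B - E - G - F - C: 7+2+2+6 = 17
B - G - F - C: 9+2+6 = 17
Cheapest is B - E - F - C at 14.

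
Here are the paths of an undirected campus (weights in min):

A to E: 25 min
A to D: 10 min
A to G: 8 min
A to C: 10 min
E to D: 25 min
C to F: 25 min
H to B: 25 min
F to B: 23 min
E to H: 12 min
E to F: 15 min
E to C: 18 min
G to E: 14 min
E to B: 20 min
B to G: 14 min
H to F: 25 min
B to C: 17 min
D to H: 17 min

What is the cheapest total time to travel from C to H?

Compare a few routes:
C–A–D–H: 10+10+17 = 37
C–B–H: 17+25 = 42
C–E–H: 18+12 = 30
The minimum is 30 min via C–E–H.

30 min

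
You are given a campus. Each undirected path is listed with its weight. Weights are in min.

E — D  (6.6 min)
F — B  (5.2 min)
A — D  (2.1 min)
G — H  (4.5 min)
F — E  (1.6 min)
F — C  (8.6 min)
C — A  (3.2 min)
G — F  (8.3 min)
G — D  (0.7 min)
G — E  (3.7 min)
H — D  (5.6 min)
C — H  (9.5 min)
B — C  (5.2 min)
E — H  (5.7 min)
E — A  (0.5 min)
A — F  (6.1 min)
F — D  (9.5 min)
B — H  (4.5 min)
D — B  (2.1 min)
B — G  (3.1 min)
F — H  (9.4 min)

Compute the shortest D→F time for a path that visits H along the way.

Best D to H: D–G–H costing 5.2
Best H to F: H–E–F costing 7.3
Total via H: 5.2 + 7.3 = 12.5 min.

12.5 min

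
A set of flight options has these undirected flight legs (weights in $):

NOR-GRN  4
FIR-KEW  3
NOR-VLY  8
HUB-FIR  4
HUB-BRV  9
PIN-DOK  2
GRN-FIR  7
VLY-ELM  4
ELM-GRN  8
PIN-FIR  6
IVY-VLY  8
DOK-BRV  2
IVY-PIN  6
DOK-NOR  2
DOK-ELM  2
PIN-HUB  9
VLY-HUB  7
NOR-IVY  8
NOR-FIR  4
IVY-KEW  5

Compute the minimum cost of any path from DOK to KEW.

Settle nodes by increasing distance from DOK:
DOK: 0
NOR: 2  (via DOK)
BRV: 2  (via DOK)
ELM: 2  (via DOK)
PIN: 2  (via DOK)
FIR: 6  (via NOR)
VLY: 6  (via ELM)
GRN: 6  (via NOR)
IVY: 8  (via PIN)
KEW: 9  (via FIR)
Shortest route: DOK → NOR → FIR → KEW = $9.

$9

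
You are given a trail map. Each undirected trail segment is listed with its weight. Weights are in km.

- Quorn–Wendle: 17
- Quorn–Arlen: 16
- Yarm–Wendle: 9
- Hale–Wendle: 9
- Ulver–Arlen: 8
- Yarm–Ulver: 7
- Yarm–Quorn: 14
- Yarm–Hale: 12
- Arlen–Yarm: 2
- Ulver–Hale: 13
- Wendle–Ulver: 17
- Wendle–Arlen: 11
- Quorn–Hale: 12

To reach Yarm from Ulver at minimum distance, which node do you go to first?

Enumerating some paths:
Ulver - Yarm: 7 = 7
Ulver - Arlen - Yarm: 8+2 = 10
The minimum is 7 km via Ulver - Yarm.
So from Ulver the first move is to Yarm.

Yarm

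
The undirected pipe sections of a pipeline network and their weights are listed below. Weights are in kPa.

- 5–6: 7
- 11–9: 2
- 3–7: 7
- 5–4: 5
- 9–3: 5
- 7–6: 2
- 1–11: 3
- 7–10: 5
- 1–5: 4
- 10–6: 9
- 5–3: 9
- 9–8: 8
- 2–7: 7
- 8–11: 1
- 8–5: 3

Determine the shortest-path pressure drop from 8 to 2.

Candidate routes:
8 → 5 → 6 → 7 → 2: 3+7+2+7 = 19
8 → 11 → 1 → 5 → 6 → 7 → 2: 1+3+4+7+2+7 = 24
8 → 11 → 9 → 3 → 7 → 2: 1+2+5+7+7 = 22
8 → 5 → 3 → 7 → 2: 3+9+7+7 = 26
Cheapest is 8 → 5 → 6 → 7 → 2 at 19 kPa.

19 kPa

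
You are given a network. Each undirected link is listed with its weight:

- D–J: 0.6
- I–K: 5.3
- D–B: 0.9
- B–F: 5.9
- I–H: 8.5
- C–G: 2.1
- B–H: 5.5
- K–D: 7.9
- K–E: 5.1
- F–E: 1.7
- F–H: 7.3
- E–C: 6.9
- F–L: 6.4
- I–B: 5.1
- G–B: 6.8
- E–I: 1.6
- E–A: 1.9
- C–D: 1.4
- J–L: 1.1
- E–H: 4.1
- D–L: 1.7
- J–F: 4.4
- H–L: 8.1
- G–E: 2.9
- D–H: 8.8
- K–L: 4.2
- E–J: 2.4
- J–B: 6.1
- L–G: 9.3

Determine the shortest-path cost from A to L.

Candidate routes:
A - E - J - D - L: 1.9+2.4+0.6+1.7 = 6.6
A - E - J - L: 1.9+2.4+1.1 = 5.4
Cheapest is A - E - J - L at 5.4.

5.4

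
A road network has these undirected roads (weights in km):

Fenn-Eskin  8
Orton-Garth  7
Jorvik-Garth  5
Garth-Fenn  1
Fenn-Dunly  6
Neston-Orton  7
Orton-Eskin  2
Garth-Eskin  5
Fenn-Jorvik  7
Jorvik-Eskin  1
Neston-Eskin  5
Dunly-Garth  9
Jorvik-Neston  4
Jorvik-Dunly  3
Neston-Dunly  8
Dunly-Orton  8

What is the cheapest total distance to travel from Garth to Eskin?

5 km

Settle nodes by increasing distance from Garth:
Garth: 0
Fenn: 1  (via Garth)
Jorvik: 5  (via Garth)
Eskin: 5  (via Garth)
Shortest route: Garth → Eskin = 5 km.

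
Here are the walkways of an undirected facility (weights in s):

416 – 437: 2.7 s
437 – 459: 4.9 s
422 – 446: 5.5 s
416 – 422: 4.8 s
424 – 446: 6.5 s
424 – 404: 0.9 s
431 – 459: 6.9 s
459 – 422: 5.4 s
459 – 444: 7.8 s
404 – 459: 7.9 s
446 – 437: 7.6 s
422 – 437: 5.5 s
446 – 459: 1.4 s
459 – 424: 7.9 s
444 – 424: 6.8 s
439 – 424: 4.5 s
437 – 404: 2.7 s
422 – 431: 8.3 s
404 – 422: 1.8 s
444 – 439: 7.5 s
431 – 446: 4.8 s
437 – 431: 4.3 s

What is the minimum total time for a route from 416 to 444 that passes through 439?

18.3 s

Best 416 to 439: 416 → 437 → 404 → 424 → 439 costing 10.8
Best 439 to 444: 439 → 444 costing 7.5
Total via 439: 10.8 + 7.5 = 18.3 s.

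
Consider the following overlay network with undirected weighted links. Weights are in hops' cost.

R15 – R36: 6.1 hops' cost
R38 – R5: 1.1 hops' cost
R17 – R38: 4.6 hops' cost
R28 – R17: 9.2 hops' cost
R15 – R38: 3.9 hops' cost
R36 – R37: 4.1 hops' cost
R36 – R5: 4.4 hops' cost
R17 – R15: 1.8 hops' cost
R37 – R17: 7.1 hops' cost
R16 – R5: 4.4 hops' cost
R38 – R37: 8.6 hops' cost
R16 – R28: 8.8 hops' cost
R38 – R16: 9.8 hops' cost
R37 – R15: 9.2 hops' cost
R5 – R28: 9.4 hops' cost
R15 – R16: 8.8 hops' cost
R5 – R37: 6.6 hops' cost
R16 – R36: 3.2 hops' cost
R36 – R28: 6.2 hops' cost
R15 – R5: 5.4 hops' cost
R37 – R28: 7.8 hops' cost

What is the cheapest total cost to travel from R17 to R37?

7.1 hops' cost

Enumerating some paths:
R17 - R15 - R36 - R37: 1.8+6.1+4.1 = 12
R17 - R15 - R37: 1.8+9.2 = 11
R17 - R37: 7.1 = 7.1
The minimum is 7.1 hops' cost via R17 - R37.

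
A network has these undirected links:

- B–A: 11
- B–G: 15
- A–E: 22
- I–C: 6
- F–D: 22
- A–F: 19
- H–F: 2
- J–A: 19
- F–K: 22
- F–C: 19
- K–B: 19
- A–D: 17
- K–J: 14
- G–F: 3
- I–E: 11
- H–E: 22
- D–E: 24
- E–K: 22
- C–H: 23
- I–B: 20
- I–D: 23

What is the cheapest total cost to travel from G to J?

39

Running Dijkstra from G:
G: 0
F: 3  (via G)
H: 5  (via F)
B: 15  (via G)
A: 22  (via F)
C: 22  (via F)
D: 25  (via F)
K: 25  (via F)
E: 27  (via H)
I: 28  (via C)
J: 39  (via K)
Shortest route: G–F–K–J = 39.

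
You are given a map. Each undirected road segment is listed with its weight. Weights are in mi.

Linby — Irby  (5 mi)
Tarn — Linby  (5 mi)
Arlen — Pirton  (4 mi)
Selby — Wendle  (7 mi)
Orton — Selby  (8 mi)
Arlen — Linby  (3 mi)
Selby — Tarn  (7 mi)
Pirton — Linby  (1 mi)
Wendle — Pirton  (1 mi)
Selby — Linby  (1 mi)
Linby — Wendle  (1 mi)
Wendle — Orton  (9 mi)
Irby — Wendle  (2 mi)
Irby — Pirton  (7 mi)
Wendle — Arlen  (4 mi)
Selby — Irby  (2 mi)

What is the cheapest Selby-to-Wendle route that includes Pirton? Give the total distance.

3 mi

Best Selby to Pirton: Selby → Linby → Pirton costing 2
Best Pirton to Wendle: Pirton → Wendle costing 1
Total via Pirton: 2 + 1 = 3 mi.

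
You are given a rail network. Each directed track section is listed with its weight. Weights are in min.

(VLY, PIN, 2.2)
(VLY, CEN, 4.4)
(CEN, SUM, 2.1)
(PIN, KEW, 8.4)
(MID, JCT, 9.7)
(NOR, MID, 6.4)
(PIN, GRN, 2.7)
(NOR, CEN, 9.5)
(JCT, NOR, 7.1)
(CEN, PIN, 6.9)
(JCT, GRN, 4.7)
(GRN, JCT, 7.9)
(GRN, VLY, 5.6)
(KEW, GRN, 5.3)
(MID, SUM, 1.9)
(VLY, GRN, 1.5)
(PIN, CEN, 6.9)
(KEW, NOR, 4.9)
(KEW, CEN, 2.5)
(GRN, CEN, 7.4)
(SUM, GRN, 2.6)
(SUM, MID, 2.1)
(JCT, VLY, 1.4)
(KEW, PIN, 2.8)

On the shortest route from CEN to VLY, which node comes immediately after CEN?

Compare a few routes:
CEN → SUM → GRN → JCT → VLY: 2.1+2.6+7.9+1.4 = 14
CEN → PIN → GRN → VLY: 6.9+2.7+5.6 = 15.2
CEN → SUM → GRN → VLY: 2.1+2.6+5.6 = 10.3
The minimum is 10.3 min via CEN → SUM → GRN → VLY.
So from CEN the first move is to SUM.

SUM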